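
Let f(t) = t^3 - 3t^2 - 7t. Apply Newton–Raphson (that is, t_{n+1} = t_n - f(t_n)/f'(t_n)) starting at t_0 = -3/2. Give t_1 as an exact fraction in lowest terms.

f'(t) = 3t^2 - 6t - 7.
f(-3/2) = 3/8, f'(-3/2) = 35/4, so t_1 = (-3/2) - (3/8)/(35/4) = -54/35.

-54/35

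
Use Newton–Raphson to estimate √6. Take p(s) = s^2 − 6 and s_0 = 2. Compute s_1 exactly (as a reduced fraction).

p'(s) = 2s.
p(2) = −2, p'(2) = 4, so s_1 = 2 − (−2)/4 = 5/2.

5/2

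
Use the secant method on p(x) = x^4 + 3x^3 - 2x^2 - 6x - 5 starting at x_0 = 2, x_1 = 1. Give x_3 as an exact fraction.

1019/507

p(2) = 15, p(1) = -9. x_2 = 1 - (-9)·(1 - 2)/((-9) - 15) = 11/8.
p(1) = -9, p(11/8) = -23175/4096. x_3 = (11/8) - (-23175/4096)·((11/8) - 1)/((-23175/4096) - (-9)) = 1019/507.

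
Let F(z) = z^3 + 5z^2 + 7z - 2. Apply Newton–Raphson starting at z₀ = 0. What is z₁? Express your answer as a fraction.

F'(z) = 3z^2 + 10z + 7.
F(0) = -2, F'(0) = 7, so z₁ = 0 - (-2)/7 = 2/7.

2/7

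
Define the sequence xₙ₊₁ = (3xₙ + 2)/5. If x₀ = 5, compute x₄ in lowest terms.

x₁ = (3·5 + 2)/5 = 17/5.
x₂ = (3·(17/5) + 2)/5 = 61/25.
x₃ = (3·(61/25) + 2)/5 = 233/125.
x₄ = (3·(233/125) + 2)/5 = 949/625.

949/625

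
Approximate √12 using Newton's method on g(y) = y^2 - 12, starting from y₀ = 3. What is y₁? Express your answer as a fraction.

7/2

g'(y) = 2y.
g(3) = -3, g'(3) = 6, so y₁ = 3 - (-3)/6 = 7/2.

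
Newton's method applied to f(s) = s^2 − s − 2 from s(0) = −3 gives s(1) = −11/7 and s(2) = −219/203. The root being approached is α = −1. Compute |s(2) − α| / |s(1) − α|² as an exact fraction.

7/29

s(1) − α = −11/7 − (−1) = −11/7 + 1 = −4/7, so |s(1) − α| = 4/7.
s(2) − α = −219/203 − (−1) = −219/203 + 1 = −16/203, so |s(2) − α| = 16/203.
|s(1) − α|² = 16/49.
Ratio = (16/203) / (16/49) = 7/29.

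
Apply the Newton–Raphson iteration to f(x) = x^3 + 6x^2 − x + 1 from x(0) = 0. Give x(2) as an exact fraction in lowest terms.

1/2

f'(x) = 3x^2 + 12x − 1.
f(0) = 1, f'(0) = −1, so x(1) = 0 − 1/(−1) = 1.
f(1) = 7, f'(1) = 14, so x(2) = 1 − 7/14 = 1/2.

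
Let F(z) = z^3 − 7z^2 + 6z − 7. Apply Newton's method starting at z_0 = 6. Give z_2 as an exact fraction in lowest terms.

2961958/476505

F'(z) = 3z^2 − 14z + 6.
F(6) = −7, F'(6) = 30, so z_1 = 6 − (−7)/30 = 187/30.
F(187/30) = 16513/27000, F'(187/30) = 10589/300, so z_2 = (187/30) − (16513/27000)/(10589/300) = 2961958/476505.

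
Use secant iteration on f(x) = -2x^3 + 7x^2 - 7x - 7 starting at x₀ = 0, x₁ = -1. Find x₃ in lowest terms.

-161/289

f(0) = -7, f(-1) = 9. x₂ = (-1) - 9·((-1) - 0)/(9 - (-7)) = -7/16.
f(-1) = 9, f(-7/16) = -4977/2048. x₃ = (-7/16) - (-4977/2048)·((-7/16) - (-1))/((-4977/2048) - 9) = -161/289.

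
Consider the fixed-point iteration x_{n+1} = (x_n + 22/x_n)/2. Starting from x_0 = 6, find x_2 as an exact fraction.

x_1 = (6 + 22/6)/2 = 29/6.
x_2 = (29/6 + 22/(29/6))/2 = 1633/348.

1633/348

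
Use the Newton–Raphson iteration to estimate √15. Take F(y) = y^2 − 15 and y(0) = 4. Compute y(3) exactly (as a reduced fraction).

7380481/1905632

F'(y) = 2y.
F(4) = 1, F'(4) = 8, so y(1) = 4 − 1/8 = 31/8.
F(31/8) = 1/64, F'(31/8) = 31/4, so y(2) = (31/8) − (1/64)/(31/4) = 1921/496.
F(1921/496) = 1/246016, F'(1921/496) = 1921/248, so y(3) = (1921/496) − (1/246016)/(1921/248) = 7380481/1905632.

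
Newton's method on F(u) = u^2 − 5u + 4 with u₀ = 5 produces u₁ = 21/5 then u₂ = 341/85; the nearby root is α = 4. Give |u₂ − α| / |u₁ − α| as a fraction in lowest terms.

1/17

u₁ − α = 21/5 − 4 = 1/5, so |u₁ − α| = 1/5.
u₂ − α = 341/85 − 4 = 1/85, so |u₂ − α| = 1/85.
Ratio = (1/85) / (1/5) = 1/17.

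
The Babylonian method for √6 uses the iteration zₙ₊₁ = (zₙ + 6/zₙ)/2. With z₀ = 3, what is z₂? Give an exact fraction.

49/20

z₁ = (3 + 6/3)/2 = 5/2.
z₂ = (5/2 + 6/(5/2))/2 = 49/20.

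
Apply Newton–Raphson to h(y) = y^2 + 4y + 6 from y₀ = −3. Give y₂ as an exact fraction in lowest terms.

−15/4

h'(y) = 2y + 4.
h(−3) = 3, h'(−3) = −2, so y₁ = (−3) − 3/(−2) = −3/2.
h(−3/2) = 9/4, h'(−3/2) = 1, so y₂ = (−3/2) − (9/4)/1 = −15/4.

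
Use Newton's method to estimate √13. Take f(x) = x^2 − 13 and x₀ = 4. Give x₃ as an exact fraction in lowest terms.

5597777/1552544

f'(x) = 2x.
f(4) = 3, f'(4) = 8, so x₁ = 4 − 3/8 = 29/8.
f(29/8) = 9/64, f'(29/8) = 29/4, so x₂ = (29/8) − (9/64)/(29/4) = 1673/464.
f(1673/464) = 81/215296, f'(1673/464) = 1673/232, so x₃ = (1673/464) − (81/215296)/(1673/232) = 5597777/1552544.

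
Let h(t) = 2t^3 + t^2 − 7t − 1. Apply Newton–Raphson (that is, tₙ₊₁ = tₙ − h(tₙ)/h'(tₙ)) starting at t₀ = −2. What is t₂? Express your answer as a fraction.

−67058/32357

h'(t) = 6t^2 + 2t − 7.
h(−2) = 1, h'(−2) = 13, so t₁ = (−2) − 1/13 = −27/13.
h(−27/13) = −145/2197, h'(−27/13) = 2489/169, so t₂ = (−27/13) − (−145/2197)/(2489/169) = −67058/32357.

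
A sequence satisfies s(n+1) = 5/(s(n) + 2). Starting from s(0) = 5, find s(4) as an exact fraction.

365/241

s(1) = 5/(5 + 2) = 5/7.
s(2) = 5/(5/7 + 2) = 35/19.
s(3) = 5/(35/19 + 2) = 95/73.
s(4) = 5/(95/73 + 2) = 365/241.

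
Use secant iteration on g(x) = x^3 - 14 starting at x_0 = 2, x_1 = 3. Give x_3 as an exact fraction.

18386/7693

g(2) = -6, g(3) = 13. x_2 = 3 - 13·(3 - 2)/(13 - (-6)) = 44/19.
g(3) = 13, g(44/19) = -10842/6859. x_3 = (44/19) - (-10842/6859)·((44/19) - 3)/((-10842/6859) - 13) = 18386/7693.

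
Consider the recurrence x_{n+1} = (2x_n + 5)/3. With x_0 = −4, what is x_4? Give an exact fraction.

x_1 = (2·(−4) + 5)/3 = −1.
x_2 = (2·(−1) + 5)/3 = 1.
x_3 = (2·1 + 5)/3 = 7/3.
x_4 = (2·(7/3) + 5)/3 = 29/9.

29/9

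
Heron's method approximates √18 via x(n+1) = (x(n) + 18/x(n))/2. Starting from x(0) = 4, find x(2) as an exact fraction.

x(1) = (4 + 18/4)/2 = 17/4.
x(2) = (17/4 + 18/(17/4))/2 = 577/136.

577/136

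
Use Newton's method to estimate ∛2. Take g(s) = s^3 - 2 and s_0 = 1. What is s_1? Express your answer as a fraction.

4/3

g'(s) = 3s^2.
g(1) = -1, g'(1) = 3, so s_1 = 1 - (-1)/3 = 4/3.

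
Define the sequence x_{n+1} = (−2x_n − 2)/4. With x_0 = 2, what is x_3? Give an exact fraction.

x_1 = (−2·2 − 2)/4 = −3/2.
x_2 = (−2·(−3/2) − 2)/4 = 1/4.
x_3 = (−2·(1/4) − 2)/4 = −5/8.

−5/8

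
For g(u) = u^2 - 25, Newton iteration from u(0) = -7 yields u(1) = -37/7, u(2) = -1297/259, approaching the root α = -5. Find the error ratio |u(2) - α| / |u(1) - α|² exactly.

7/74

u(1) - α = -37/7 - (-5) = -37/7 + 5 = -2/7, so |u(1) - α| = 2/7.
u(2) - α = -1297/259 - (-5) = -1297/259 + 5 = -2/259, so |u(2) - α| = 2/259.
|u(1) - α|² = 4/49.
Ratio = (2/259) / (4/49) = 7/74.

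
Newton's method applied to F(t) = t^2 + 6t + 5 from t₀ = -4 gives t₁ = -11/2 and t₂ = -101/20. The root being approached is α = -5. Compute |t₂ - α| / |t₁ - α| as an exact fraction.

t₁ - α = -11/2 - (-5) = -11/2 + 5 = -1/2, so |t₁ - α| = 1/2.
t₂ - α = -101/20 - (-5) = -101/20 + 5 = -1/20, so |t₂ - α| = 1/20.
Ratio = (1/20) / (1/2) = 1/10.

1/10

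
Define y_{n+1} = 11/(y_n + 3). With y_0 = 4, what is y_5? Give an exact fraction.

y_1 = 11/(4 + 3) = 11/7.
y_2 = 11/(11/7 + 3) = 77/32.
y_3 = 11/(77/32 + 3) = 352/173.
y_4 = 11/(352/173 + 3) = 1903/871.
y_5 = 11/(1903/871 + 3) = 9581/4516.

9581/4516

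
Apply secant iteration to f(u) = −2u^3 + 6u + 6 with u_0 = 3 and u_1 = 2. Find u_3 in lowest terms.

f(3) = −30, f(2) = 2. u_2 = 2 − 2·(2 − 3)/(2 − (−30)) = 33/16.
f(2) = 2, f(33/16) = 1695/2048. u_3 = (33/16) − (1695/2048)·((33/16) − 2)/((1695/2048) − 2) = 5058/2401.

5058/2401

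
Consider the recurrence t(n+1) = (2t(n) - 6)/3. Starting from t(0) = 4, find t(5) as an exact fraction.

t(1) = (2·4 - 6)/3 = 2/3.
t(2) = (2·(2/3) - 6)/3 = -14/9.
t(3) = (2·(-14/9) - 6)/3 = -82/27.
t(4) = (2·(-82/27) - 6)/3 = -326/81.
t(5) = (2·(-326/81) - 6)/3 = -1138/243.

-1138/243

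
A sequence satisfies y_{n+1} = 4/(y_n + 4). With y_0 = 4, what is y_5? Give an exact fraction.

53/64

y_1 = 4/(4 + 4) = 1/2.
y_2 = 4/(1/2 + 4) = 8/9.
y_3 = 4/(8/9 + 4) = 9/11.
y_4 = 4/(9/11 + 4) = 44/53.
y_5 = 4/(44/53 + 4) = 53/64.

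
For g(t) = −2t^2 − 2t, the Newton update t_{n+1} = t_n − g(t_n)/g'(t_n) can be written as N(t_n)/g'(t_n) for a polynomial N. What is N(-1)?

−2

g'(t) = −4t − 2.
N(t) = t·g'(t) − g(t) = t·(−4t − 2) − (−2t^2 − 2t) = −2t^2.
N(-1) = −2.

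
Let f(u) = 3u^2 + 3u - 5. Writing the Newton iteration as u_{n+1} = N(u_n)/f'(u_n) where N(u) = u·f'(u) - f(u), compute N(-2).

17

f'(u) = 6u + 3.
N(u) = u·f'(u) - f(u) = u·(6u + 3) - (3u^2 + 3u - 5) = 3u^2 + 5.
N(-2) = 17.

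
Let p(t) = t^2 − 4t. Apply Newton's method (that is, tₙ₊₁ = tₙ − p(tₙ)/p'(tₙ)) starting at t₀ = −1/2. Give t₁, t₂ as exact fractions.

t₁ = −1/20, t₂ = −1/1640

p'(t) = 2t − 4.
p(−1/2) = 9/4, p'(−1/2) = −5, so t₁ = (−1/2) − (9/4)/(−5) = −1/20.
p(−1/20) = 81/400, p'(−1/20) = −41/10, so t₂ = (−1/20) − (81/400)/(−41/10) = −1/1640.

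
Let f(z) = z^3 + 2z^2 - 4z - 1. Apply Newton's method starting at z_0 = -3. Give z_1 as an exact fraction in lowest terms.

-35/11

f'(z) = 3z^2 + 4z - 4.
f(-3) = 2, f'(-3) = 11, so z_1 = (-3) - 2/11 = -35/11.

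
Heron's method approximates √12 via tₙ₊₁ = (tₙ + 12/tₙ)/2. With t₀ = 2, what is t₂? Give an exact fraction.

7/2

t₁ = (2 + 12/2)/2 = 4.
t₂ = (4 + 12/4)/2 = 7/2.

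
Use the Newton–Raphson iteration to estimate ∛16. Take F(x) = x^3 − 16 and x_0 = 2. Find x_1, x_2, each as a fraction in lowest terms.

x_1 = 8/3, x_2 = 91/36

F'(x) = 3x^2.
F(2) = −8, F'(2) = 12, so x_1 = 2 − (−8)/12 = 8/3.
F(8/3) = 80/27, F'(8/3) = 64/3, so x_2 = (8/3) − (80/27)/(64/3) = 91/36.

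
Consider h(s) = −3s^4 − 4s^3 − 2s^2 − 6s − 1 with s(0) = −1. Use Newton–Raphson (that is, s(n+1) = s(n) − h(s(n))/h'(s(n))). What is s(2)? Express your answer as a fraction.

9/17

h'(s) = −12s^3 − 12s^2 − 4s − 6.
h(−1) = 4, h'(−1) = −2, so s(1) = (−1) − 4/(−2) = 1.
h(1) = −16, h'(1) = −34, so s(2) = 1 − (−16)/(−34) = 9/17.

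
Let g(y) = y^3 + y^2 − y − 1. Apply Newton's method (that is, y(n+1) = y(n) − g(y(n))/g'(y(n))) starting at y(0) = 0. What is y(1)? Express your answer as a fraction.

g'(y) = 3y^2 + 2y − 1.
g(0) = −1, g'(0) = −1, so y(1) = 0 − (−1)/(−1) = −1.

−1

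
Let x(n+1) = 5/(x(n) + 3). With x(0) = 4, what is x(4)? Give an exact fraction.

x(1) = 5/(4 + 3) = 5/7.
x(2) = 5/(5/7 + 3) = 35/26.
x(3) = 5/(35/26 + 3) = 130/113.
x(4) = 5/(130/113 + 3) = 565/469.

565/469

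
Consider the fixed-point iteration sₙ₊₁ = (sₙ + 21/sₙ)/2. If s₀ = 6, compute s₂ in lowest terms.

697/152

s₁ = (6 + 21/6)/2 = 19/4.
s₂ = (19/4 + 21/(19/4))/2 = 697/152.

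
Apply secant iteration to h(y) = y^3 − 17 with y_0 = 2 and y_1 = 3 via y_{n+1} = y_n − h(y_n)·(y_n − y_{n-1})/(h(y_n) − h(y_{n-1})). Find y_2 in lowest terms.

47/19

h(2) = −9, h(3) = 10. y_2 = 3 − 10·(3 − 2)/(10 − (−9)) = 47/19.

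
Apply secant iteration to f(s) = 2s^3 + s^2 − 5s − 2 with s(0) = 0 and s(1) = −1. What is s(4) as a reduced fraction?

f(0) = −2, f(−1) = 2. s(2) = (−1) − 2·((−1) − 0)/(2 − (−2)) = −1/2.
f(−1) = 2, f(−1/2) = 1/2. s(3) = (−1/2) − (1/2)·((−1/2) − (−1))/((1/2) − 2) = −1/3.
f(−1/2) = 1/2, f(−1/3) = −8/27. s(4) = (−1/3) − (−8/27)·((−1/3) − (−1/2))/((−8/27) − (1/2)) = −17/43.

−17/43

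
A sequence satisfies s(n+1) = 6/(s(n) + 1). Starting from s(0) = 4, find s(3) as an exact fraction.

s(1) = 6/(4 + 1) = 6/5.
s(2) = 6/(6/5 + 1) = 30/11.
s(3) = 6/(30/11 + 1) = 66/41.

66/41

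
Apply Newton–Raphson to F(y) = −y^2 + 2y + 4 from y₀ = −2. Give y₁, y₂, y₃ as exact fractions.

F'(y) = −2y + 2.
F(−2) = −4, F'(−2) = 6, so y₁ = (−2) − (−4)/6 = −4/3.
F(−4/3) = −4/9, F'(−4/3) = 14/3, so y₂ = (−4/3) − (−4/9)/(14/3) = −26/21.
F(−26/21) = −4/441, F'(−26/21) = 94/21, so y₃ = (−26/21) − (−4/441)/(94/21) = −1220/987.

y₁ = −4/3, y₂ = −26/21, y₃ = −1220/987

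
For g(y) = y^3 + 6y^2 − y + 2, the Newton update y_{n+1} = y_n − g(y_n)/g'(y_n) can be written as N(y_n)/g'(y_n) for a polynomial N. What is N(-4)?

g'(y) = 3y^2 + 12y − 1.
N(y) = y·g'(y) − g(y) = y·(3y^2 + 12y − 1) − (y^3 + 6y^2 − y + 2) = 2y^3 + 6y^2 − 2.
N(-4) = −34.

−34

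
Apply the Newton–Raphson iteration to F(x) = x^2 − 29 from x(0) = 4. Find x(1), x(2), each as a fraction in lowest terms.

x(1) = 45/8, x(2) = 3881/720

F'(x) = 2x.
F(4) = −13, F'(4) = 8, so x(1) = 4 − (−13)/8 = 45/8.
F(45/8) = 169/64, F'(45/8) = 45/4, so x(2) = (45/8) − (169/64)/(45/4) = 3881/720.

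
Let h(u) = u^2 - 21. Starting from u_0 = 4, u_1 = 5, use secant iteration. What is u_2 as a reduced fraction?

41/9

h(4) = -5, h(5) = 4. u_2 = 5 - 4·(5 - 4)/(4 - (-5)) = 41/9.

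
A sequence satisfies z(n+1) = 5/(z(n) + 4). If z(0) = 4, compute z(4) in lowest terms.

z(1) = 5/(4 + 4) = 5/8.
z(2) = 5/(5/8 + 4) = 40/37.
z(3) = 5/(40/37 + 4) = 185/188.
z(4) = 5/(185/188 + 4) = 940/937.

940/937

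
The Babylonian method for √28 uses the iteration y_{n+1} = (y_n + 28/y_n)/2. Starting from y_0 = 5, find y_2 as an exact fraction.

5609/1060

y_1 = (5 + 28/5)/2 = 53/10.
y_2 = (53/10 + 28/(53/10))/2 = 5609/1060.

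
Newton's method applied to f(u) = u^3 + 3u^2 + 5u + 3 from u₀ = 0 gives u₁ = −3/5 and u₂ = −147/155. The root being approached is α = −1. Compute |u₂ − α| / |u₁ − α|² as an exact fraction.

10/31

u₁ − α = −3/5 − (−1) = −3/5 + 1 = 2/5, so |u₁ − α| = 2/5.
u₂ − α = −147/155 − (−1) = −147/155 + 1 = 8/155, so |u₂ − α| = 8/155.
|u₁ − α|² = 4/25.
Ratio = (8/155) / (4/25) = 10/31.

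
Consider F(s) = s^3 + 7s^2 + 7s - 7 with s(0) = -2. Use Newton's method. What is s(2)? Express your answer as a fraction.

F'(s) = 3s^2 + 14s + 7.
F(-2) = -1, F'(-2) = -9, so s(1) = (-2) - (-1)/(-9) = -19/9.
F(-19/9) = 8/729, F'(-19/9) = -248/27, so s(2) = (-19/9) - (8/729)/(-248/27) = -1766/837.

-1766/837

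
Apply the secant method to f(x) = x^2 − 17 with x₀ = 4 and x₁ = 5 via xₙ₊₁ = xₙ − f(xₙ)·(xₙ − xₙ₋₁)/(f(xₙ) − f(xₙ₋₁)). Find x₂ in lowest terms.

f(4) = −1, f(5) = 8. x₂ = 5 − 8·(5 − 4)/(8 − (−1)) = 37/9.

37/9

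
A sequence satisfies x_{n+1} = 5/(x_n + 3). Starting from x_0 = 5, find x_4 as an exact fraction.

x_1 = 5/(5 + 3) = 5/8.
x_2 = 5/(5/8 + 3) = 40/29.
x_3 = 5/(40/29 + 3) = 145/127.
x_4 = 5/(145/127 + 3) = 635/526.

635/526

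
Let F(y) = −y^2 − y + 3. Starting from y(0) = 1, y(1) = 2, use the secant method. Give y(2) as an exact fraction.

F(1) = 1, F(2) = −3. y(2) = 2 − (−3)·(2 − 1)/((−3) − 1) = 5/4.

5/4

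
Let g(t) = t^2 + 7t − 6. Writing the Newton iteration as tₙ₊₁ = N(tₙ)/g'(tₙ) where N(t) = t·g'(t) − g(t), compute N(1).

g'(t) = 2t + 7.
N(t) = t·g'(t) − g(t) = t·(2t + 7) − (t^2 + 7t − 6) = t^2 + 6.
N(1) = 7.

7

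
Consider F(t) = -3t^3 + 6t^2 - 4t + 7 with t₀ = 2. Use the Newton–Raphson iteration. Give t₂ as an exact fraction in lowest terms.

F'(t) = -9t^2 + 12t - 4.
F(2) = -1, F'(2) = -16, so t₁ = 2 - (-1)/(-16) = 31/16.
F(31/16) = -189/4096, F'(31/16) = -3721/256, so t₂ = (31/16) - (-189/4096)/(-3721/256) = 57581/29768.

57581/29768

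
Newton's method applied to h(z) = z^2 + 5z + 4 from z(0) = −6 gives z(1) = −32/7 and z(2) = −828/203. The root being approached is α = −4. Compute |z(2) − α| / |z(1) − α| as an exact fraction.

4/29

z(1) − α = −32/7 − (−4) = −32/7 + 4 = −4/7, so |z(1) − α| = 4/7.
z(2) − α = −828/203 − (−4) = −828/203 + 4 = −16/203, so |z(2) − α| = 16/203.
Ratio = (16/203) / (4/7) = 4/29.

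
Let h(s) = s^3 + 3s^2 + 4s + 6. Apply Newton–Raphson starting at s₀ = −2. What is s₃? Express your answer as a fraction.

h'(s) = 3s^2 + 6s + 4.
h(−2) = 2, h'(−2) = 4, so s₁ = (−2) − 2/4 = −5/2.
h(−5/2) = −7/8, h'(−5/2) = 31/4, so s₂ = (−5/2) − (−7/8)/(31/4) = −74/31.
h(−74/31) = −1666/29791, h'(−74/31) = 6508/961, so s₃ = (−74/31) − (−1666/29791)/(6508/961) = −239963/100874.

−239963/100874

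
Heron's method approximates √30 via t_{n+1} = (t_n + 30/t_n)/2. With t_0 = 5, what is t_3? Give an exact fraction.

116161/21208

t_1 = (5 + 30/5)/2 = 11/2.
t_2 = (11/2 + 30/(11/2))/2 = 241/44.
t_3 = (241/44 + 30/(241/44))/2 = 116161/21208.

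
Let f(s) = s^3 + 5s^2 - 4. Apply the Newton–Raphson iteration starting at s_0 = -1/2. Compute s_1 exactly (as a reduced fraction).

-20/17

f'(s) = 3s^2 + 10s.
f(-1/2) = -23/8, f'(-1/2) = -17/4, so s_1 = (-1/2) - (-23/8)/(-17/4) = -20/17.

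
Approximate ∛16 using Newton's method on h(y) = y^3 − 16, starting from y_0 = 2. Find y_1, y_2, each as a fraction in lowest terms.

y_1 = 8/3, y_2 = 91/36

h'(y) = 3y^2.
h(2) = −8, h'(2) = 12, so y_1 = 2 − (−8)/12 = 8/3.
h(8/3) = 80/27, h'(8/3) = 64/3, so y_2 = (8/3) − (80/27)/(64/3) = 91/36.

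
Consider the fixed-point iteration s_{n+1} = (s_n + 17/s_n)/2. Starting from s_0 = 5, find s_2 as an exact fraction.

s_1 = (5 + 17/5)/2 = 21/5.
s_2 = (21/5 + 17/(21/5))/2 = 433/105.

433/105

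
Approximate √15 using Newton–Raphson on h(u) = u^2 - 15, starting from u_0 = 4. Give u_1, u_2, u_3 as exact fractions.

u_1 = 31/8, u_2 = 1921/496, u_3 = 7380481/1905632

h'(u) = 2u.
h(4) = 1, h'(4) = 8, so u_1 = 4 - 1/8 = 31/8.
h(31/8) = 1/64, h'(31/8) = 31/4, so u_2 = (31/8) - (1/64)/(31/4) = 1921/496.
h(1921/496) = 1/246016, h'(1921/496) = 1921/248, so u_3 = (1921/496) - (1/246016)/(1921/248) = 7380481/1905632.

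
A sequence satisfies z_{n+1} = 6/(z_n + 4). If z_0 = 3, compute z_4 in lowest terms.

z_1 = 6/(3 + 4) = 6/7.
z_2 = 6/(6/7 + 4) = 21/17.
z_3 = 6/(21/17 + 4) = 102/89.
z_4 = 6/(102/89 + 4) = 267/229.

267/229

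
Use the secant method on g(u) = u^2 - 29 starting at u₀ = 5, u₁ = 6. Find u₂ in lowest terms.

g(5) = -4, g(6) = 7. u₂ = 6 - 7·(6 - 5)/(7 - (-4)) = 59/11.

59/11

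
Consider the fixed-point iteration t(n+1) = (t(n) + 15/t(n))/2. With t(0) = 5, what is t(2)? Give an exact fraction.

t(1) = (5 + 15/5)/2 = 4.
t(2) = (4 + 15/4)/2 = 31/8.

31/8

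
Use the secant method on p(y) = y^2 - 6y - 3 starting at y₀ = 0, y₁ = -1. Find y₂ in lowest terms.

-3/7

p(0) = -3, p(-1) = 4. y₂ = (-1) - 4·((-1) - 0)/(4 - (-3)) = -3/7.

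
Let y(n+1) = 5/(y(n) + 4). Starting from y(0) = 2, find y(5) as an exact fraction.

y(1) = 5/(2 + 4) = 5/6.
y(2) = 5/(5/6 + 4) = 30/29.
y(3) = 5/(30/29 + 4) = 145/146.
y(4) = 5/(145/146 + 4) = 730/729.
y(5) = 5/(730/729 + 4) = 3645/3646.

3645/3646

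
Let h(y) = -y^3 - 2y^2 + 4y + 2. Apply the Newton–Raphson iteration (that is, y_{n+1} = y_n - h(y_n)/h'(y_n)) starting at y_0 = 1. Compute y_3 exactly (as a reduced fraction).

h'(y) = -3y^2 - 4y + 4.
h(1) = 3, h'(1) = -3, so y_1 = 1 - 3/(-3) = 2.
h(2) = -6, h'(2) = -16, so y_2 = 2 - (-6)/(-16) = 13/8.
h(13/8) = -549/512, h'(13/8) = -667/64, so y_3 = (13/8) - (-549/512)/(-667/64) = 4061/2668.

4061/2668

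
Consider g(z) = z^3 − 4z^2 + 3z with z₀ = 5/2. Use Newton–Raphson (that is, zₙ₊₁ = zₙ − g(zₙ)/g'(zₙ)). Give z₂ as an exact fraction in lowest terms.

6875/2177

g'(z) = 3z^2 − 8z + 3.
g(5/2) = −15/8, g'(5/2) = 7/4, so z₁ = (5/2) − (−15/8)/(7/4) = 25/7.
g(25/7) = 1800/343, g'(25/7) = 622/49, so z₂ = (25/7) − (1800/343)/(622/49) = 6875/2177.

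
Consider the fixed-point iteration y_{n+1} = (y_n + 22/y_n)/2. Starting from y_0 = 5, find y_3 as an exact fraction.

y_1 = (5 + 22/5)/2 = 47/10.
y_2 = (47/10 + 22/(47/10))/2 = 4409/940.
y_3 = (4409/940 + 22/(4409/940))/2 = 38878481/8288920.

38878481/8288920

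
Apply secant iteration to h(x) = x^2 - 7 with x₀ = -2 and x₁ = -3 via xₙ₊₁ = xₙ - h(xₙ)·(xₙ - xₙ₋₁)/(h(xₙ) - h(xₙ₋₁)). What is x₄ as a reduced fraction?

h(-2) = -3, h(-3) = 2. x₂ = (-3) - 2·((-3) - (-2))/(2 - (-3)) = -13/5.
h(-3) = 2, h(-13/5) = -6/25. x₃ = (-13/5) - (-6/25)·((-13/5) - (-3))/((-6/25) - 2) = -37/14.
h(-13/5) = -6/25, h(-37/14) = -3/196. x₄ = (-37/14) - (-3/196)·((-37/14) - (-13/5))/((-3/196) - (-6/25)) = -971/367.

-971/367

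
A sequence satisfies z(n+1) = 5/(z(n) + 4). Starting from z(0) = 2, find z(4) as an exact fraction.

730/729

z(1) = 5/(2 + 4) = 5/6.
z(2) = 5/(5/6 + 4) = 30/29.
z(3) = 5/(30/29 + 4) = 145/146.
z(4) = 5/(145/146 + 4) = 730/729.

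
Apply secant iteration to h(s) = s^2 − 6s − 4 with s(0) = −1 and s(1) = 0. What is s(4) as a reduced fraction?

−175/289

h(−1) = 3, h(0) = −4. s(2) = 0 − (−4)·(0 − (−1))/((−4) − 3) = −4/7.
h(0) = −4, h(−4/7) = −12/49. s(3) = (−4/7) − (−12/49)·((−4/7) − 0)/((−12/49) − (−4)) = −14/23.
h(−4/7) = −12/49, h(−14/23) = 12/529. s(4) = (−14/23) − (12/529)·((−14/23) − (−4/7))/((12/529) − (−12/49)) = −175/289.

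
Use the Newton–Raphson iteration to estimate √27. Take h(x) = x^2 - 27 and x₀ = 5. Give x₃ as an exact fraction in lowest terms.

3650401/702520

h'(x) = 2x.
h(5) = -2, h'(5) = 10, so x₁ = 5 - (-2)/10 = 26/5.
h(26/5) = 1/25, h'(26/5) = 52/5, so x₂ = (26/5) - (1/25)/(52/5) = 1351/260.
h(1351/260) = 1/67600, h'(1351/260) = 1351/130, so x₃ = (1351/260) - (1/67600)/(1351/130) = 3650401/702520.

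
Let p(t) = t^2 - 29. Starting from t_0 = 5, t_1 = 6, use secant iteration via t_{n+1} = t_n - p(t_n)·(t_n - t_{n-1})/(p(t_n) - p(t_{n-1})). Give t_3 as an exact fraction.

p(5) = -4, p(6) = 7. t_2 = 6 - 7·(6 - 5)/(7 - (-4)) = 59/11.
p(6) = 7, p(59/11) = -28/121. t_3 = (59/11) - (-28/121)·((59/11) - 6)/((-28/121) - 7) = 673/125.

673/125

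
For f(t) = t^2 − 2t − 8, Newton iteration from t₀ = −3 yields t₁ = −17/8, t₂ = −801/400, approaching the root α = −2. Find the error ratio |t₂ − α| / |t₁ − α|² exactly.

4/25

t₁ − α = −17/8 − (−2) = −17/8 + 2 = −1/8, so |t₁ − α| = 1/8.
t₂ − α = −801/400 − (−2) = −801/400 + 2 = −1/400, so |t₂ − α| = 1/400.
|t₁ − α|² = 1/64.
Ratio = (1/400) / (1/64) = 4/25.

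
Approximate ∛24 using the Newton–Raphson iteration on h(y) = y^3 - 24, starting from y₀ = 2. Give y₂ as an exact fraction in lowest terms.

h'(y) = 3y^2.
h(2) = -16, h'(2) = 12, so y₁ = 2 - (-16)/12 = 10/3.
h(10/3) = 352/27, h'(10/3) = 100/3, so y₂ = (10/3) - (352/27)/(100/3) = 662/225.

662/225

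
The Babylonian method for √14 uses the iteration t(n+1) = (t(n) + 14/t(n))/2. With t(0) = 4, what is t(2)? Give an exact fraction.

449/120

t(1) = (4 + 14/4)/2 = 15/4.
t(2) = (15/4 + 14/(15/4))/2 = 449/120.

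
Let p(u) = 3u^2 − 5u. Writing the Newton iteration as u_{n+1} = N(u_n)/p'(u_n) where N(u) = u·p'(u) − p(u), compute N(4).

p'(u) = 6u − 5.
N(u) = u·p'(u) − p(u) = u·(6u − 5) − (3u^2 − 5u) = 3u^2.
N(4) = 48.

48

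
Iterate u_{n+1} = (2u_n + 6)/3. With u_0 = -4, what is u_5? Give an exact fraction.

1138/243

u_1 = (2·(-4) + 6)/3 = -2/3.
u_2 = (2·(-2/3) + 6)/3 = 14/9.
u_3 = (2·(14/9) + 6)/3 = 82/27.
u_4 = (2·(82/27) + 6)/3 = 326/81.
u_5 = (2·(326/81) + 6)/3 = 1138/243.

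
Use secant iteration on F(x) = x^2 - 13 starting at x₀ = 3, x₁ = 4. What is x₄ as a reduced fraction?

F(3) = -4, F(4) = 3. x₂ = 4 - 3·(4 - 3)/(3 - (-4)) = 25/7.
F(4) = 3, F(25/7) = -12/49. x₃ = (25/7) - (-12/49)·((25/7) - 4)/((-12/49) - 3) = 191/53.
F(25/7) = -12/49, F(191/53) = -36/2809. x₄ = (191/53) - (-36/2809)·((191/53) - (25/7))/((-36/2809) - (-12/49)) = 4799/1331.

4799/1331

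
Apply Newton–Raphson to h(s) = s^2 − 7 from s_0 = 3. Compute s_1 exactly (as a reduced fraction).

h'(s) = 2s.
h(3) = 2, h'(3) = 6, so s_1 = 3 − 2/6 = 8/3.

8/3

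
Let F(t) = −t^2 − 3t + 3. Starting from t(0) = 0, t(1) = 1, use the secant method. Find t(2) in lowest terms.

F(0) = 3, F(1) = −1. t(2) = 1 − (−1)·(1 − 0)/((−1) − 3) = 3/4.

3/4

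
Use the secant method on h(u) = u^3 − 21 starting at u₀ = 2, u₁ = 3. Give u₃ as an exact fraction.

8035/2919

h(2) = −13, h(3) = 6. u₂ = 3 − 6·(3 − 2)/(6 − (−13)) = 51/19.
h(3) = 6, h(51/19) = −11388/6859. u₃ = (51/19) − (−11388/6859)·((51/19) − 3)/((−11388/6859) − 6) = 8035/2919.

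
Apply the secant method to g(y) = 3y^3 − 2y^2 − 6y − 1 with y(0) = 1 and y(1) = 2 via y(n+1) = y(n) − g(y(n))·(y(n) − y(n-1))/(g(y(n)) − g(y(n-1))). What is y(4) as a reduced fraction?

7729/4175

g(1) = −6, g(2) = 3. y(2) = 2 − 3·(2 − 1)/(3 − (−6)) = 5/3.
g(2) = 3, g(5/3) = −8/3. y(3) = (5/3) − (−8/3)·((5/3) − 2)/((−8/3) − 3) = 31/17.
g(5/3) = −8/3, g(31/17) = −1968/4913. y(4) = (31/17) − (−1968/4913)·((31/17) − (5/3))/((−1968/4913) − (−8/3)) = 7729/4175.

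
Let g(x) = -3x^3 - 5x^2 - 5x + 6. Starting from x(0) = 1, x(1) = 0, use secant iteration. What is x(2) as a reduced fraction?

6/13

g(1) = -7, g(0) = 6. x(2) = 0 - 6·(0 - 1)/(6 - (-7)) = 6/13.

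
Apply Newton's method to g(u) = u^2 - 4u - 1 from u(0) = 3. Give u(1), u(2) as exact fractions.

u(1) = 5, u(2) = 13/3

g'(u) = 2u - 4.
g(3) = -4, g'(3) = 2, so u(1) = 3 - (-4)/2 = 5.
g(5) = 4, g'(5) = 6, so u(2) = 5 - 4/6 = 13/3.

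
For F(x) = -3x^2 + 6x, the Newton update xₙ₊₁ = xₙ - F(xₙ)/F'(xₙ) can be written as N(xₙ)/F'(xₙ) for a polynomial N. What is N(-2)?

-12

F'(x) = -6x + 6.
N(x) = x·F'(x) - F(x) = x·(-6x + 6) - (-3x^2 + 6x) = -3x^2.
N(-2) = -12.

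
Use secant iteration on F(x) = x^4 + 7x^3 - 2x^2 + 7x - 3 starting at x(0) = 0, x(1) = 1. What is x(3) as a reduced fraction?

F(0) = -3, F(1) = 10. x(2) = 1 - 10·(1 - 0)/(10 - (-3)) = 3/13.
F(1) = 10, F(3/13) = -40050/28561. x(3) = (3/13) - (-40050/28561)·((3/13) - 1)/((-40050/28561) - 10) = 5298/16283.

5298/16283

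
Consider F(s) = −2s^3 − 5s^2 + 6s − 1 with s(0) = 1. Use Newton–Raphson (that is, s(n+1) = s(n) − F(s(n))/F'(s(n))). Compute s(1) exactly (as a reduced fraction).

4/5

F'(s) = −6s^2 − 10s + 6.
F(1) = −2, F'(1) = −10, so s(1) = 1 − (−2)/(−10) = 4/5.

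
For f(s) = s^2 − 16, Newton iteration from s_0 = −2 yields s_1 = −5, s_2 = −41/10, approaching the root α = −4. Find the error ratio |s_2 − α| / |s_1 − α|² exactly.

1/10

s_1 − α = −5 − (−4) = −5 + 4 = −1, so |s_1 − α| = 1.
s_2 − α = −41/10 − (−4) = −41/10 + 4 = −1/10, so |s_2 − α| = 1/10.
|s_1 − α|² = 1.
Ratio = (1/10) / 1 = 1/10.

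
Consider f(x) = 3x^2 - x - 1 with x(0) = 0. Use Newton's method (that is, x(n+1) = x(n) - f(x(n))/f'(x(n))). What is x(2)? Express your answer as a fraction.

f'(x) = 6x - 1.
f(0) = -1, f'(0) = -1, so x(1) = 0 - (-1)/(-1) = -1.
f(-1) = 3, f'(-1) = -7, so x(2) = (-1) - 3/(-7) = -4/7.

-4/7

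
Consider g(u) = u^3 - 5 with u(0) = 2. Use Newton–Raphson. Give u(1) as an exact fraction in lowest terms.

7/4

g'(u) = 3u^2.
g(2) = 3, g'(2) = 12, so u(1) = 2 - 3/12 = 7/4.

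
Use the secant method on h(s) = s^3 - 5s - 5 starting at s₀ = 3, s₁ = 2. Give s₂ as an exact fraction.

5/2

h(3) = 7, h(2) = -7. s₂ = 2 - (-7)·(2 - 3)/((-7) - 7) = 5/2.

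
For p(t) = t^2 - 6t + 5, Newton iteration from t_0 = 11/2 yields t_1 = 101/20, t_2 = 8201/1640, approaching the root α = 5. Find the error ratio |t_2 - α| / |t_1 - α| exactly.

1/82

t_1 - α = 101/20 - 5 = 1/20, so |t_1 - α| = 1/20.
t_2 - α = 8201/1640 - 5 = 1/1640, so |t_2 - α| = 1/1640.
Ratio = (1/1640) / (1/20) = 1/82.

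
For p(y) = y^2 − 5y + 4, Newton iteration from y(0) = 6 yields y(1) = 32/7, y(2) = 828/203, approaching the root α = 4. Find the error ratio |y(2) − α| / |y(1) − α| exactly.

y(1) − α = 32/7 − 4 = 4/7, so |y(1) − α| = 4/7.
y(2) − α = 828/203 − 4 = 16/203, so |y(2) − α| = 16/203.
Ratio = (16/203) / (4/7) = 4/29.

4/29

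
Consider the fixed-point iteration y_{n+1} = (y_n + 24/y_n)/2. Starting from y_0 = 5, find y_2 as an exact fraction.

4801/980

y_1 = (5 + 24/5)/2 = 49/10.
y_2 = (49/10 + 24/(49/10))/2 = 4801/980.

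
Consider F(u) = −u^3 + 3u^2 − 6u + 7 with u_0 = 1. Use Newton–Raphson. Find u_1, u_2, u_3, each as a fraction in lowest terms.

u_1 = 2, u_2 = 11/6, u_3 = 998/549

F'(u) = −3u^2 + 6u − 6.
F(1) = 3, F'(1) = −3, so u_1 = 1 − 3/(−3) = 2.
F(2) = −1, F'(2) = −6, so u_2 = 2 − (−1)/(−6) = 11/6.
F(11/6) = −17/216, F'(11/6) = −61/12, so u_3 = (11/6) − (−17/216)/(−61/12) = 998/549.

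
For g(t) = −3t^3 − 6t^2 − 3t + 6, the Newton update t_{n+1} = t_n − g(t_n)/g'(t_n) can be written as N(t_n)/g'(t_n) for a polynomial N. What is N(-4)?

282

g'(t) = −9t^2 − 12t − 3.
N(t) = t·g'(t) − g(t) = t·(−9t^2 − 12t − 3) − (−3t^3 − 6t^2 − 3t + 6) = −6t^3 − 6t^2 − 6.
N(-4) = 282.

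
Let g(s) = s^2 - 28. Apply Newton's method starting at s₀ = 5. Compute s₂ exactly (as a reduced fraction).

g'(s) = 2s.
g(5) = -3, g'(5) = 10, so s₁ = 5 - (-3)/10 = 53/10.
g(53/10) = 9/100, g'(53/10) = 53/5, so s₂ = (53/10) - (9/100)/(53/5) = 5609/1060.

5609/1060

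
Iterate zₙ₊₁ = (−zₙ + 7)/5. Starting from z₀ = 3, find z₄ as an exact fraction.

731/625

z₁ = (−3 + 7)/5 = 4/5.
z₂ = (−(4/5) + 7)/5 = 31/25.
z₃ = (−(31/25) + 7)/5 = 144/125.
z₄ = (−(144/125) + 7)/5 = 731/625.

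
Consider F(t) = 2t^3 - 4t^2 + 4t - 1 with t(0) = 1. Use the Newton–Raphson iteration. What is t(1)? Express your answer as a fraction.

F'(t) = 6t^2 - 8t + 4.
F(1) = 1, F'(1) = 2, so t(1) = 1 - 1/2 = 1/2.

1/2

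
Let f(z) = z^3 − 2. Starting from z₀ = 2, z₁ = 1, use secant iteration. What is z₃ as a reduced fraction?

f(2) = 6, f(1) = −1. z₂ = 1 − (−1)·(1 − 2)/((−1) − 6) = 8/7.
f(1) = −1, f(8/7) = −174/343. z₃ = (8/7) − (−174/343)·((8/7) − 1)/((−174/343) − (−1)) = 218/169.

218/169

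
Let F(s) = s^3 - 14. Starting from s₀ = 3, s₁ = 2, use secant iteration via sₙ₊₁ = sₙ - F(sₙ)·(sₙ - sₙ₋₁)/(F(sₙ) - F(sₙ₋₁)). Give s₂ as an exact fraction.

F(3) = 13, F(2) = -6. s₂ = 2 - (-6)·(2 - 3)/((-6) - 13) = 44/19.

44/19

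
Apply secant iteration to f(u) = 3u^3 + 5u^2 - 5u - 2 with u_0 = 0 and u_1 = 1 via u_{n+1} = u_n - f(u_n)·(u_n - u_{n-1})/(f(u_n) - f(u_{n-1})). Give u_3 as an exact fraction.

f(0) = -2, f(1) = 1. u_2 = 1 - 1·(1 - 0)/(1 - (-2)) = 2/3.
f(1) = 1, f(2/3) = -20/9. u_3 = (2/3) - (-20/9)·((2/3) - 1)/((-20/9) - 1) = 26/29.

26/29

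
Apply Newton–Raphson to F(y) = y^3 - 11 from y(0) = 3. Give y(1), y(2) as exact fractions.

y(1) = 65/27, y(2) = 765763/342225

F'(y) = 3y^2.
F(3) = 16, F'(3) = 27, so y(1) = 3 - 16/27 = 65/27.
F(65/27) = 58112/19683, F'(65/27) = 4225/243, so y(2) = (65/27) - (58112/19683)/(4225/243) = 765763/342225.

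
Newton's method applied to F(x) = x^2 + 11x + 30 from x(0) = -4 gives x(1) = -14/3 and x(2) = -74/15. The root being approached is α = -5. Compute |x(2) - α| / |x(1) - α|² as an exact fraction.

x(1) - α = -14/3 - (-5) = -14/3 + 5 = 1/3, so |x(1) - α| = 1/3.
x(2) - α = -74/15 - (-5) = -74/15 + 5 = 1/15, so |x(2) - α| = 1/15.
|x(1) - α|² = 1/9.
Ratio = (1/15) / (1/9) = 3/5.

3/5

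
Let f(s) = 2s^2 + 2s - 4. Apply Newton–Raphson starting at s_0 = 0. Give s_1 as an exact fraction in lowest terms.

f'(s) = 4s + 2.
f(0) = -4, f'(0) = 2, so s_1 = 0 - (-4)/2 = 2.

2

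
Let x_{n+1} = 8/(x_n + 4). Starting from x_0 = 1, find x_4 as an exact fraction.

19/13

x_1 = 8/(1 + 4) = 8/5.
x_2 = 8/(8/5 + 4) = 10/7.
x_3 = 8/(10/7 + 4) = 28/19.
x_4 = 8/(28/19 + 4) = 19/13.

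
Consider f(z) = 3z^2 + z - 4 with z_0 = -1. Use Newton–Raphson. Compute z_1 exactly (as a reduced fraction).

f'(z) = 6z + 1.
f(-1) = -2, f'(-1) = -5, so z_1 = (-1) - (-2)/(-5) = -7/5.

-7/5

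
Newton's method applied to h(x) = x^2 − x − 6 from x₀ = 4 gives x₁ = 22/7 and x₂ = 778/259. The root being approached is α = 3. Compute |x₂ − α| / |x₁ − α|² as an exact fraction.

7/37

x₁ − α = 22/7 − 3 = 1/7, so |x₁ − α| = 1/7.
x₂ − α = 778/259 − 3 = 1/259, so |x₂ − α| = 1/259.
|x₁ − α|² = 1/49.
Ratio = (1/259) / (1/49) = 7/37.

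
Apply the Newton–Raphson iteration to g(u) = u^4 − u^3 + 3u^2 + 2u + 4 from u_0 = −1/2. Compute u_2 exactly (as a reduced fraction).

g'(u) = 4u^3 − 3u^2 + 6u + 2.
g(−1/2) = 63/16, g'(−1/2) = −9/4, so u_1 = (−1/2) − (63/16)/(−9/4) = 5/4.
g(5/4) = 2989/256, g'(5/4) = 101/8, so u_2 = (5/4) − (2989/256)/(101/8) = 1051/3232.

1051/3232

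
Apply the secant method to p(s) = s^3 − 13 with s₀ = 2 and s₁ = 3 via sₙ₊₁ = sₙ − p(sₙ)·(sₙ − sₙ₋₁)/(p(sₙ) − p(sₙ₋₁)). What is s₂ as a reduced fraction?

p(2) = −5, p(3) = 14. s₂ = 3 − 14·(3 − 2)/(14 − (−5)) = 43/19.

43/19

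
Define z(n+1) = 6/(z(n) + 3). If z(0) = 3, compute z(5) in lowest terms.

z(1) = 6/(3 + 3) = 1.
z(2) = 6/(1 + 3) = 3/2.
z(3) = 6/(3/2 + 3) = 4/3.
z(4) = 6/(4/3 + 3) = 18/13.
z(5) = 6/(18/13 + 3) = 26/19.

26/19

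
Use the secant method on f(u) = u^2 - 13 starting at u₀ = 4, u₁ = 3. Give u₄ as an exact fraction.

1042/289

f(4) = 3, f(3) = -4. u₂ = 3 - (-4)·(3 - 4)/((-4) - 3) = 25/7.
f(3) = -4, f(25/7) = -12/49. u₃ = (25/7) - (-12/49)·((25/7) - 3)/((-12/49) - (-4)) = 83/23.
f(25/7) = -12/49, f(83/23) = 12/529. u₄ = (83/23) - (12/529)·((83/23) - (25/7))/((12/529) - (-12/49)) = 1042/289.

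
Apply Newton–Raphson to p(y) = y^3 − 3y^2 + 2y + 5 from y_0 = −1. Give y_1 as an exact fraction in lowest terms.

−10/11

p'(y) = 3y^2 − 6y + 2.
p(−1) = −1, p'(−1) = 11, so y_1 = (−1) − (−1)/11 = −10/11.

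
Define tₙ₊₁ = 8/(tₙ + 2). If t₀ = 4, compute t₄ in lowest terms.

t₁ = 8/(4 + 2) = 4/3.
t₂ = 8/(4/3 + 2) = 12/5.
t₃ = 8/(12/5 + 2) = 20/11.
t₄ = 8/(20/11 + 2) = 44/21.

44/21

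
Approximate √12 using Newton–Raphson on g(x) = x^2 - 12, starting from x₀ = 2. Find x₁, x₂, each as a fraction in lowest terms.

x₁ = 4, x₂ = 7/2

g'(x) = 2x.
g(2) = -8, g'(2) = 4, so x₁ = 2 - (-8)/4 = 4.
g(4) = 4, g'(4) = 8, so x₂ = 4 - 4/8 = 7/2.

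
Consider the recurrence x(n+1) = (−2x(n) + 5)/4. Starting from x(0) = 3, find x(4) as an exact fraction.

31/32

x(1) = (−2·3 + 5)/4 = −1/4.
x(2) = (−2·(−1/4) + 5)/4 = 11/8.
x(3) = (−2·(11/8) + 5)/4 = 9/16.
x(4) = (−2·(9/16) + 5)/4 = 31/32.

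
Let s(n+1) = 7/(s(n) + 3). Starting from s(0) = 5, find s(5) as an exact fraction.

s(1) = 7/(5 + 3) = 7/8.
s(2) = 7/(7/8 + 3) = 56/31.
s(3) = 7/(56/31 + 3) = 217/149.
s(4) = 7/(217/149 + 3) = 1043/664.
s(5) = 7/(1043/664 + 3) = 4648/3035.

4648/3035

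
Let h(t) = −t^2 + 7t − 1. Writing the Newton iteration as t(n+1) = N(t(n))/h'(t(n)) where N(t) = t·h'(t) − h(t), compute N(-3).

−8

h'(t) = −2t + 7.
N(t) = t·h'(t) − h(t) = t·(−2t + 7) − (−t^2 + 7t − 1) = −t^2 + 1.
N(-3) = −8.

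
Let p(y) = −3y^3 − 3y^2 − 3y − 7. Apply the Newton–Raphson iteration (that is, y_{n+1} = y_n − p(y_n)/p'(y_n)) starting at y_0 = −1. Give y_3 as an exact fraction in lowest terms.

p'(y) = −9y^2 − 6y − 3.
p(−1) = −4, p'(−1) = −6, so y_1 = (−1) − (−4)/(−6) = −5/3.
p(−5/3) = 32/9, p'(−5/3) = −18, so y_2 = (−5/3) − (32/9)/(−18) = −119/81.
p(−119/81) = 78848/177147, p'(−119/81) = −9922/729, so y_3 = (−119/81) − (78848/177147)/(−9922/729) = −157423/109593.

−157423/109593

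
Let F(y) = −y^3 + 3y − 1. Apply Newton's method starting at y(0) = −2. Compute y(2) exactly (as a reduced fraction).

F'(y) = −3y^2 + 3.
F(−2) = 1, F'(−2) = −9, so y(1) = (−2) − 1/(−9) = −17/9.
F(−17/9) = 53/729, F'(−17/9) = −208/27, so y(2) = (−17/9) − (53/729)/(−208/27) = −10555/5616.

−10555/5616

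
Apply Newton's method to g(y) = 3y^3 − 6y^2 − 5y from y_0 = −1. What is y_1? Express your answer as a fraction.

g'(y) = 9y^2 − 12y − 5.
g(−1) = −4, g'(−1) = 16, so y_1 = (−1) − (−4)/16 = −3/4.

−3/4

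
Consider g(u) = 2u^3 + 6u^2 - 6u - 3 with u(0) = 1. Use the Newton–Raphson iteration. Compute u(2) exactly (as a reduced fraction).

6535/6066

g'(u) = 6u^2 + 12u - 6.
g(1) = -1, g'(1) = 12, so u(1) = 1 - (-1)/12 = 13/12.
g(13/12) = 73/864, g'(13/12) = 337/24, so u(2) = (13/12) - (73/864)/(337/24) = 6535/6066.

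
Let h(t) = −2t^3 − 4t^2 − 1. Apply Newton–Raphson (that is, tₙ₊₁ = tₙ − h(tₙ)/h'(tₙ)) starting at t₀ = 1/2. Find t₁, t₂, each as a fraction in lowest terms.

h'(t) = −6t^2 − 8t.
h(1/2) = −9/4, h'(1/2) = −11/2, so t₁ = (1/2) − (−9/4)/(−11/2) = 1/11.
h(1/11) = −1377/1331, h'(1/11) = −94/121, so t₂ = (1/11) − (−1377/1331)/(−94/121) = −1283/1034.

t₁ = 1/11, t₂ = −1283/1034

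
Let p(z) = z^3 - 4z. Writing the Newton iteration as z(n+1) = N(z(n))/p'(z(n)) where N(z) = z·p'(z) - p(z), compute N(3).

p'(z) = 3z^2 - 4.
N(z) = z·p'(z) - p(z) = z·(3z^2 - 4) - (z^3 - 4z) = 2z^3.
N(3) = 54.

54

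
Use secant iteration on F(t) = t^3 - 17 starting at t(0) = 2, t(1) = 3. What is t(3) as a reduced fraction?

F(2) = -9, F(3) = 10. t(2) = 3 - 10·(3 - 2)/(10 - (-9)) = 47/19.
F(3) = 10, F(47/19) = -12780/6859. t(3) = (47/19) - (-12780/6859)·((47/19) - 3)/((-12780/6859) - 10) = 20801/8137.

20801/8137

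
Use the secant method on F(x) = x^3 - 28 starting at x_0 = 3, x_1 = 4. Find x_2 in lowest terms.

F(3) = -1, F(4) = 36. x_2 = 4 - 36·(4 - 3)/(36 - (-1)) = 112/37.

112/37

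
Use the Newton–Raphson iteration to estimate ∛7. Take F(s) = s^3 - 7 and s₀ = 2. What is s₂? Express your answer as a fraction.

18215/9522

F'(s) = 3s^2.
F(2) = 1, F'(2) = 12, so s₁ = 2 - 1/12 = 23/12.
F(23/12) = 71/1728, F'(23/12) = 529/48, so s₂ = (23/12) - (71/1728)/(529/48) = 18215/9522.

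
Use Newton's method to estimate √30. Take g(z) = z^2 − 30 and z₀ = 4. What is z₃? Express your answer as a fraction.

2033761/371312

g'(z) = 2z.
g(4) = −14, g'(4) = 8, so z₁ = 4 − (−14)/8 = 23/4.
g(23/4) = 49/16, g'(23/4) = 23/2, so z₂ = (23/4) − (49/16)/(23/2) = 1009/184.
g(1009/184) = 2401/33856, g'(1009/184) = 1009/92, so z₃ = (1009/184) − (2401/33856)/(1009/92) = 2033761/371312.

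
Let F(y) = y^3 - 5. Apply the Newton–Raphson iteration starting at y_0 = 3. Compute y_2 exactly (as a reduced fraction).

509173/281961

F'(y) = 3y^2.
F(3) = 22, F'(3) = 27, so y_1 = 3 - 22/27 = 59/27.
F(59/27) = 106964/19683, F'(59/27) = 3481/243, so y_2 = (59/27) - (106964/19683)/(3481/243) = 509173/281961.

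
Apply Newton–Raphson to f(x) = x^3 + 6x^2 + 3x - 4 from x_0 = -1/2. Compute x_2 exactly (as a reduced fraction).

f'(x) = 3x^2 + 12x + 3.
f(-1/2) = -33/8, f'(-1/2) = -9/4, so x_1 = (-1/2) - (-33/8)/(-9/4) = -7/3.
f(-7/3) = 242/27, f'(-7/3) = -26/3, so x_2 = (-7/3) - (242/27)/(-26/3) = -152/117.

-152/117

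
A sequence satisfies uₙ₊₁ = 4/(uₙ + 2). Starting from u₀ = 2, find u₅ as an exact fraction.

16/13

u₁ = 4/(2 + 2) = 1.
u₂ = 4/(1 + 2) = 4/3.
u₃ = 4/(4/3 + 2) = 6/5.
u₄ = 4/(6/5 + 2) = 5/4.
u₅ = 4/(5/4 + 2) = 16/13.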